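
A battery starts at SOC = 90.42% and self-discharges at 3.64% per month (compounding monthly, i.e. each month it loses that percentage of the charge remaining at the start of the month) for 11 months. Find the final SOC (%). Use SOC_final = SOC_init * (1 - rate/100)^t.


decay = (1 - 3.64/100)^11 = 0.66507
SOC_final = 90.42 * 0.66507 = 60.14%

60.14%


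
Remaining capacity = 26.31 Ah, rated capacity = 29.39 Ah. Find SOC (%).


SOC = (remaining / total) * 100 = (26.31 / 29.39) * 100 = 89.52%

89.52%


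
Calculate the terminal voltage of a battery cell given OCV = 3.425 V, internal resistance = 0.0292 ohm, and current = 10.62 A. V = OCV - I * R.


V = OCV - I*R = 3.425 - 10.62 * 0.0292 = 3.115 V

3.115 V


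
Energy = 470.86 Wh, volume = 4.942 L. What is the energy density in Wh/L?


ED = E / V = 470.86 / 4.942 = 95.28 Wh/L

95.28 Wh/L


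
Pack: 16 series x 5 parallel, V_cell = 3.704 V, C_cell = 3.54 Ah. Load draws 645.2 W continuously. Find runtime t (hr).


Step 1: E_pack = Ns * V_cell * Np * C_cell = 16 * 3.704 * 5 * 3.54 = 1049 Wh
Step 2: t = E_pack / P = 1049 / 645.2 = 1.626 hr

1.626 hr


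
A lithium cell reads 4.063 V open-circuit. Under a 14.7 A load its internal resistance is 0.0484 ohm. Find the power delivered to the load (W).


Step 1: V_terminal = OCV - I*R = 4.063 - 14.7 * 0.0484 = 3.3515 V
Step 2: P_out = V_terminal * I = 3.3515 * 14.7 = 49.27 W

49.27 W


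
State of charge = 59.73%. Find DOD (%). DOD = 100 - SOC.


Complement of SOC: DOD = 100% - 59.73% = 40.27%

40.27%


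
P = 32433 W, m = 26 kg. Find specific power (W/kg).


Specific power = 32433 W / 26 kg = 1247 W/kg

1247 W/kg


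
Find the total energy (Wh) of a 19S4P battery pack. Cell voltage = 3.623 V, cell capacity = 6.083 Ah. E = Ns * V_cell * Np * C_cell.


V_pack = 19 * 3.623 = 68.837 V
C_pack = 4 * 6.083 = 24.332 Ah
E = V_pack * C_pack = 68.837 * 24.332 = 1675 Wh

1675 Wh


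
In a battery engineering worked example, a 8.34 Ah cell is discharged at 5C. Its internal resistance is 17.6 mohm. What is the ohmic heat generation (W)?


Convert: R = 17.6 mohm = 0.0176 ohm
Step 1: I = C_rate * capacity = 5 * 8.34 = 41.7 A
Step 2: Q = I^2 * R = 41.7^2 * 0.0176 = 1738.9 * 0.0176 = 30.60 W

30.60 W


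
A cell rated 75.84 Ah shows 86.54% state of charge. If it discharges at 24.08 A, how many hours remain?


Step 1: remaining = SOC/100 * C_total = 86.54/100 * 75.84 = 65.632 Ah
Step 2: t = remaining / I = 65.632 / 24.08 = 2.726 hr

2.726 hr


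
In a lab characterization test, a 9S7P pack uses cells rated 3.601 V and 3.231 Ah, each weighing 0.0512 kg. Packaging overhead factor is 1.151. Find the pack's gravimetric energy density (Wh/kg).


Step 1: V_pack = 9 * 3.601 = 32.409 V
Step 2: C_pack = 7 * 3.231 = 22.617 Ah
Step 3: E_pack = V_pack * C_pack = 32.409 * 22.617 = 732.99 Wh
Step 4: m_pack = 9 * 7 * 0.0512 * 1.151 = 3.7127 kg
Step 5: ED = E_pack / m_pack = 732.99 / 3.7127 = 197.4 Wh/kg

197.4 Wh/kg


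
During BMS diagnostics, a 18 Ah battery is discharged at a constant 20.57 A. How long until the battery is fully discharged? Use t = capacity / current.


Runtime = 18 Ah / 20.57 A = 0.8751 hr

0.8751 hr


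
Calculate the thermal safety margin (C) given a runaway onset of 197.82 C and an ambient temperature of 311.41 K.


Convert: T_ambient = 311.41 K = 38.26 C
margin = 197.82 - 38.26 = 159.56 C

159.56 C


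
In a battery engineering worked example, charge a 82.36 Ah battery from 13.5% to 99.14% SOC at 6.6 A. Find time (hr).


delta_Ah = 82.36 * (99.14 - 13.5) / 100 = 70.533 Ah
t = delta_Ah / I = 70.533 / 6.6 = 10.69 hr

10.69 hr


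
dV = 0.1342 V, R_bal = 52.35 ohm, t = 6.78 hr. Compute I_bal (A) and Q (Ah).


I_bal = dV / R = 0.1342 / 52.35 = 0.0025635 A
Q = I_bal * t = 0.0025635 * 6.78 = 0.01738 Ah

I=0.0025635 A, Q=0.01738 Ah


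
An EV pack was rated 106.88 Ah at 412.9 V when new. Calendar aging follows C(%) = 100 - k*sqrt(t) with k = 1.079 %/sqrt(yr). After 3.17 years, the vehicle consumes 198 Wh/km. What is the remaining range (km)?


Step 1: capacity retention = 100 - 1.079 * sqrt(3.17) = 100 - 1.079 * 1.7804 = 98.079%
Step 2: C_now = 106.88 * 98.079/100 = 104.83 Ah
Step 3: E_pack = V * C_now = 412.9 * 104.83 = 43284 Wh
Step 4: range = E_pack / consumption = 43284 / 198 = 218.6 km

218.6 km


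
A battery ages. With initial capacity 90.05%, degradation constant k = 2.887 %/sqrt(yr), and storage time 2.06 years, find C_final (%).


Step 1: sqrt(2.06 yr) = 1.4353
Step 2: drop = 2.887 * 1.4353 = 4.1437
Step 3: C_final = 90.05 - 4.1437 = 85.91%

85.91%


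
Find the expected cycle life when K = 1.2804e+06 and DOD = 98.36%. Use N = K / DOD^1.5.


Step 1: DOD^1.5 = 98.36^1.5 = 975.5
Step 2: N = 1.2804e+06 / 975.5 = 1313 cycles

1313 cycles


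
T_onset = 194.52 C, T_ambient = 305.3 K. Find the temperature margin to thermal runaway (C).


Convert: T_ambient = 305.3 K = 32.15 C
margin = 194.52 - 32.15 = 162.37 C

162.37 C


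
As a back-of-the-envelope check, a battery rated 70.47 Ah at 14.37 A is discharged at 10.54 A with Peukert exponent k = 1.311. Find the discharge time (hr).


Step 1: t_rated = C / I_rated = 70.47 / 14.37 = 4.904 hr
Step 2: ratio = 14.37 / 10.54 = 1.3634
Step 3: ratio^k = 1.3634^1.311 = 1.5014
Step 4: t = t_rated * ratio^k = 4.904 * 1.5014 = 7.363 hr

7.363 hr


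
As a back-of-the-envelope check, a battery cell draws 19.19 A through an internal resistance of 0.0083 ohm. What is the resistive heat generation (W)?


I^2 = 368.26
Q = 368.26 * 0.0083 = 3.057 W

3.057 W


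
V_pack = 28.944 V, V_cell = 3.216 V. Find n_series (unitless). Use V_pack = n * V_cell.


Rearranging: n = V_pack / V_cell = 28.944 / 3.216 = 9 cells

9


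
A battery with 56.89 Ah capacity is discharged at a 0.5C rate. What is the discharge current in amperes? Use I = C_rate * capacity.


At 0.5C: I = 0.5 * 56.89 Ah = 28.445 A

28.445 A


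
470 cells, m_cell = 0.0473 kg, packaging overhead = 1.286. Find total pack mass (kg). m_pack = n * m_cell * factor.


Cell mass sum = 470 * 0.0473 = 22.231 kg
With overhead 1.286: m_pack = 22.231 * 1.286 = 28.59 kg

28.59 kg


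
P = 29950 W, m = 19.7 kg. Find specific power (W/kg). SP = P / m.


Specific power = 29950 W / 19.7 kg = 1520 W/kg

1520 W/kg


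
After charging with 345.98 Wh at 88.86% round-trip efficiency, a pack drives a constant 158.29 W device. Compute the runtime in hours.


Step 1: E_discharge = eta/100 * E_charge = 88.86/100 * 345.98 = 307.44 Wh
Step 2: t = E_discharge / P = 307.44 / 158.29 = 1.942 hr

1.942 hr


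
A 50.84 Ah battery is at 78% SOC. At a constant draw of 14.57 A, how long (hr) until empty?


Step 1: remaining = SOC/100 * C_total = 78/100 * 50.84 = 39.655 Ah
Step 2: t = remaining / I = 39.655 / 14.57 = 2.722 hr

2.722 hr


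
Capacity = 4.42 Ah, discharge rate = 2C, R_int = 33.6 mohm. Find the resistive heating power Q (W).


Convert: R = 33.6 mohm = 0.0336 ohm
Step 1: I = C_rate * capacity = 2 * 4.42 = 8.84 A
Step 2: Q = I^2 * R = 8.84^2 * 0.0336 = 78.146 * 0.0336 = 2.626 W

2.626 W


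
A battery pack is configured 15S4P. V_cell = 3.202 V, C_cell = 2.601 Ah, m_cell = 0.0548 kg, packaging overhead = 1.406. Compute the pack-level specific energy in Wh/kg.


Step 1: V_pack = 15 * 3.202 = 48.03 V
Step 2: C_pack = 4 * 2.601 = 10.404 Ah
Step 3: E_pack = V_pack * C_pack = 48.03 * 10.404 = 499.7 Wh
Step 4: m_pack = 15 * 4 * 0.0548 * 1.406 = 4.6229 kg
Step 5: ED = E_pack / m_pack = 499.7 / 4.6229 = 108.1 Wh/kg

108.1 Wh/kg


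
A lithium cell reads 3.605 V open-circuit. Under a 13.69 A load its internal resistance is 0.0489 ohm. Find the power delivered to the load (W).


Step 1: V_terminal = OCV - I*R = 3.605 - 13.69 * 0.0489 = 2.9356 V
Step 2: P_out = V_terminal * I = 2.9356 * 13.69 = 40.19 W

40.19 W


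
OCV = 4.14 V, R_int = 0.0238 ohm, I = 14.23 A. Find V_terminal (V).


V = OCV - I*R = 4.14 - 14.23 * 0.0238 = 3.801 V

3.801 V


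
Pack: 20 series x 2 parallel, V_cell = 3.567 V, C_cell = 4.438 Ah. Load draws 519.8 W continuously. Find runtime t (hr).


Step 1: E_pack = Ns * V_cell * Np * C_cell = 20 * 3.567 * 2 * 4.438 = 633.21 Wh
Step 2: t = E_pack / P = 633.21 / 519.8 = 1.218 hr

1.218 hr


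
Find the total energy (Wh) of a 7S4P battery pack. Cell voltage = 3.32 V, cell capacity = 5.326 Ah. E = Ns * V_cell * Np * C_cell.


V_pack = 7 * 3.32 = 23.24 V
C_pack = 4 * 5.326 = 21.304 Ah
E = V_pack * C_pack = 23.24 * 21.304 = 495.1 Wh

495.1 Wh


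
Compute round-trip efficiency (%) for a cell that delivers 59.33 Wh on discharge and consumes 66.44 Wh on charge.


Round-trip efficiency = 59.33/66.44 * 100% = 89.30%

89.30%


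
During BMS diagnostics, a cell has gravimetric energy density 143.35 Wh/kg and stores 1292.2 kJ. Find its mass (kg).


Convert: E = 1292.2 kJ = 358.94 Wh
m = E / ED = 358.94 / 143.35 = 2.504 kg

2.504 kg


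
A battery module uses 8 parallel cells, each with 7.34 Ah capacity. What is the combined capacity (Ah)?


C_total = 8 * 7.34 = 58.72 Ah

58.72 Ah


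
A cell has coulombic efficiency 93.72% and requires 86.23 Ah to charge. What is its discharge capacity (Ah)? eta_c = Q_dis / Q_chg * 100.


Q_dis = eta/100 * Q_chg = 93.72/100 * 86.23 = 80.81 Ah

80.81 Ah


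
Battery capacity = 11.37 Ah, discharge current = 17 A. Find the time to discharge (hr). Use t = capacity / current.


t = capacity / current = 11.37 / 17 = 0.6688 hr

0.6688 hr


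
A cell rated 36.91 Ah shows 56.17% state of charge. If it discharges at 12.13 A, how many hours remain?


Step 1: remaining = SOC/100 * C_total = 56.17/100 * 36.91 = 20.732 Ah
Step 2: t = remaining / I = 20.732 / 12.13 = 1.709 hr

1.709 hr


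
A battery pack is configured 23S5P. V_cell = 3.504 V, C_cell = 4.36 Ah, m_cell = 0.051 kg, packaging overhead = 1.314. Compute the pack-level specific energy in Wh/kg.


Step 1: V_pack = 23 * 3.504 = 80.592 V
Step 2: C_pack = 5 * 4.36 = 21.8 Ah
Step 3: E_pack = V_pack * C_pack = 80.592 * 21.8 = 1756.9 Wh
Step 4: m_pack = 23 * 5 * 0.051 * 1.314 = 7.7066 kg
Step 5: ED = E_pack / m_pack = 1756.9 / 7.7066 = 228.0 Wh/kg

228.0 Wh/kg


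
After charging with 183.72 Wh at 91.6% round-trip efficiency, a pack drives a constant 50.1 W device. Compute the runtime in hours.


Step 1: E_discharge = eta/100 * E_charge = 91.6/100 * 183.72 = 168.29 Wh
Step 2: t = E_discharge / P = 168.29 / 50.1 = 3.359 hr

3.359 hr


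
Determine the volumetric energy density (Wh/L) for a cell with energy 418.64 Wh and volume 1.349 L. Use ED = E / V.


Volumetric ED = 418.64 Wh / 1.349 L = 310.3 Wh/L

310.3 Wh/L


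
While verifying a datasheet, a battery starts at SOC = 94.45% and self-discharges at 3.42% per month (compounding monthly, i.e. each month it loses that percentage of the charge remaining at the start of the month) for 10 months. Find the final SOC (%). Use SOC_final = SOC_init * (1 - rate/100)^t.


decay = (1 - 3.42/100)^10 = 0.70611
SOC_final = 94.45 * 0.70611 = 66.69%

66.69%


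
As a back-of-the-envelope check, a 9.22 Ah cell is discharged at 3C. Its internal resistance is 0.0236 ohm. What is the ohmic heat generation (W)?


Step 1: I = C_rate * capacity = 3 * 9.22 = 27.66 A
Step 2: Q = I^2 * R = 27.66^2 * 0.0236 = 765.08 * 0.0236 = 18.06 W

18.06 W


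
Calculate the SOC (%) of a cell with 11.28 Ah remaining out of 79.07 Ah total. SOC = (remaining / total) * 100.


SOC% = 11.28 / 79.07 * 100 = 14.27%

14.27%


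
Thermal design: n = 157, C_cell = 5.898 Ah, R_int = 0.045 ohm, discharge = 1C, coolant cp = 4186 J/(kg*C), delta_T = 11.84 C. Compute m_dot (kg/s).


Step 1: I = 1 * 5.898 = 5.898 A
Step 2: Q_cell = I^2 * R = 5.898^2 * 0.045 = 1.5654 W
Step 3: Q_total = 157 * 1.5654 = 245.77 W
Step 4: m_dot = Q_total / (cp * dT) = 245.77 / (4186 * 11.84) = 0.004959 kg/s

0.004959 kg/s


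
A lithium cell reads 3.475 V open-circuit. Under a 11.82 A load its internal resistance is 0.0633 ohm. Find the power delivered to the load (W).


Step 1: V_terminal = OCV - I*R = 3.475 - 11.82 * 0.0633 = 2.7268 V
Step 2: P_out = V_terminal * I = 2.7268 * 11.82 = 32.23 W

32.23 W


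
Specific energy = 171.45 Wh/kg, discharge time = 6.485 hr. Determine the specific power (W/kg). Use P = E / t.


P_specific = E / t = 171.45 / 6.485 = 26.44 W/kg

26.44 W/kg


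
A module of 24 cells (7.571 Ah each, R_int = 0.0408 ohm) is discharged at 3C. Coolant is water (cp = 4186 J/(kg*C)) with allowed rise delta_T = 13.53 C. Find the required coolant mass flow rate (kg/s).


Step 1: I = 3 * 7.571 = 22.713 A
Step 2: Q_cell = I^2 * R = 22.713^2 * 0.0408 = 21.048 W
Step 3: Q_total = 24 * 21.048 = 505.15 W
Step 4: m_dot = Q_total / (cp * dT) = 505.15 / (4186 * 13.53) = 0.008919 kg/s

0.008919 kg/s


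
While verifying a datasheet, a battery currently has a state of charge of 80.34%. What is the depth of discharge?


DOD = 100 - SOC = 100 - 80.34 = 19.66%

19.66%


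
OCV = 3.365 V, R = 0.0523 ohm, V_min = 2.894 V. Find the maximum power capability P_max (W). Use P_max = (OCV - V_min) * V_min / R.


dV = OCV - V_min = 0.471 V (so I_max = dV / R)
P_max = dV * V_min / R = 0.471 * 2.894 / 0.0523 = 26.06 W

26.06 W


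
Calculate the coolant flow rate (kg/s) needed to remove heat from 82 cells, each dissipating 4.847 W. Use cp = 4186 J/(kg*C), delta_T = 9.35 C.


Step 1: Total heat Q = 82 * 4.847 W = 397.45 W
Step 2: denom = cp * dT = 4186 * 9.35 = 39139
Step 3: m_dot = 397.45 / 39139 = 0.01015 kg/s

0.01015 kg/s


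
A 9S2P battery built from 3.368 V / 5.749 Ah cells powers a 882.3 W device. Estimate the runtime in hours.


Step 1: E_pack = Ns * V_cell * Np * C_cell = 9 * 3.368 * 2 * 5.749 = 348.53 Wh
Step 2: t = E_pack / P = 348.53 / 882.3 = 0.3950 hr

0.3950 hr


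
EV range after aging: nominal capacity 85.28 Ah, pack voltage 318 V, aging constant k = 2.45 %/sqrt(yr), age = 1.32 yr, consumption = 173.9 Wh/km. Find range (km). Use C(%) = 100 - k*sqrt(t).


Step 1: capacity retention = 100 - 2.45 * sqrt(1.32) = 100 - 2.45 * 1.1489 = 97.185%
Step 2: C_now = 85.28 * 97.185/100 = 82.879 Ah
Step 3: E_pack = V * C_now = 318 * 82.879 = 26356 Wh
Step 4: range = E_pack / consumption = 26356 / 173.9 = 151.6 km

151.6 km


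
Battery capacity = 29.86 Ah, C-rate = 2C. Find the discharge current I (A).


At 2C: I = 2 * 29.86 Ah = 59.72 A

59.72 A


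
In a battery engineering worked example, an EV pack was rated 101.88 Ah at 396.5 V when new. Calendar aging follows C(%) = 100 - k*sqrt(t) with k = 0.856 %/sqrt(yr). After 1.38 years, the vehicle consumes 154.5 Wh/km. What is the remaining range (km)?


Step 1: capacity retention = 100 - 0.856 * sqrt(1.38) = 100 - 0.856 * 1.1747 = 98.994%
Step 2: C_now = 101.88 * 98.994/100 = 100.86 Ah
Step 3: E_pack = V * C_now = 396.5 * 100.86 = 39991 Wh
Step 4: range = E_pack / consumption = 39991 / 154.5 = 258.8 km

258.8 km


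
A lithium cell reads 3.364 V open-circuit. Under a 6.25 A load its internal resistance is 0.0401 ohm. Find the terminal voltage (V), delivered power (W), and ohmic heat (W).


Step 1: V_terminal = OCV - I*R = 3.364 - 6.25 * 0.0401 = 3.1134 V
Step 2: P_out = V_terminal * I = 3.1134 * 6.25 = 19.46 W
Step 3: Q = I^2 * R = 6.25^2 * 0.0401 = 1.566 W

V=3.1134 V, P=19.46 W, Q=1.566 W


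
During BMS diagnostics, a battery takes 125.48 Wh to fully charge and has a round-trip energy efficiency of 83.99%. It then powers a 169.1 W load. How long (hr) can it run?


Step 1: E_discharge = eta/100 * E_charge = 83.99/100 * 125.48 = 105.39 Wh
Step 2: t = E_discharge / P = 105.39 / 169.1 = 0.6232 hr

0.6232 hr


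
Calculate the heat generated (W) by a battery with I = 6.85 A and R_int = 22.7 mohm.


Convert: R = 22.7 mohm = 0.0227 ohm
Q = I^2 * R = 6.85^2 * 0.0227 = 1.065 W

1.065 W


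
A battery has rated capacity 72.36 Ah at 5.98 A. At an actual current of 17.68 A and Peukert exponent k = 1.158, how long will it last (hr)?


Step 1: t_rated = C / I_rated = 72.36 / 5.98 = 12.1 hr
Step 2: ratio = 5.98 / 17.68 = 0.33824
Step 3: ratio^k = 0.33824^1.158 = 0.285
Step 4: t = t_rated * ratio^k = 12.1 * 0.285 = 3.449 hr

3.449 hr


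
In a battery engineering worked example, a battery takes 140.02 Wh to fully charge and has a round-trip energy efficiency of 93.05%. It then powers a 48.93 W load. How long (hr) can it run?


Step 1: E_discharge = eta/100 * E_charge = 93.05/100 * 140.02 = 130.29 Wh
Step 2: t = E_discharge / P = 130.29 / 48.93 = 2.663 hr

2.663 hr


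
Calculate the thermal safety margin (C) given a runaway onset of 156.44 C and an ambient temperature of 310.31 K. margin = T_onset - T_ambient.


Convert: T_ambient = 310.31 K = 37.16 C
margin = 156.44 - 37.16 = 119.28 C

119.28 C


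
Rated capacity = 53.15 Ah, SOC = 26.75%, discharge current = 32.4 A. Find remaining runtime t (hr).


Step 1: remaining = SOC/100 * C_total = 26.75/100 * 53.15 = 14.218 Ah
Step 2: t = remaining / I = 14.218 / 32.4 = 0.4388 hr

0.4388 hr


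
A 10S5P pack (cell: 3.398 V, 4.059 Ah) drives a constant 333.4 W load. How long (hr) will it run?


Step 1: E_pack = Ns * V_cell * Np * C_cell = 10 * 3.398 * 5 * 4.059 = 689.62 Wh
Step 2: t = E_pack / P = 689.62 / 333.4 = 2.068 hr

2.068 hr


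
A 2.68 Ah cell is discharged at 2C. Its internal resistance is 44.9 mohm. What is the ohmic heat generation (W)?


Convert: R = 44.9 mohm = 0.0449 ohm
Step 1: I = C_rate * capacity = 2 * 2.68 = 5.36 A
Step 2: Q = I^2 * R = 5.36^2 * 0.0449 = 28.73 * 0.0449 = 1.290 W

1.290 W


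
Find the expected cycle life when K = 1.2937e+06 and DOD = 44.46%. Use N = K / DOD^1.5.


DOD^1.5 = 296.45
N = K / DOD^1.5 = 1.2937e+06 / 296.45 = 4364

4364 cycles


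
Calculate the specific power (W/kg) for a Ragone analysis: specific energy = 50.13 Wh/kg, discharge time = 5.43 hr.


Specific power = 50.13 Wh/kg / 5.43 hr = 9.232 W/kg

9.232 W/kg


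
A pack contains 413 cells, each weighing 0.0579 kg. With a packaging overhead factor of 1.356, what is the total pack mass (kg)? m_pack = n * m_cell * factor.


m_pack = n * m_cell * overhead = 413 * 0.0579 * 1.356 = 32.43 kg

32.43 kg


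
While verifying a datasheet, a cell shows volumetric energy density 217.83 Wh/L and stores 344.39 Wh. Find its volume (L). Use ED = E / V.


V = E / ED = 344.39 / 217.83 = 1.581 L

1.581 L


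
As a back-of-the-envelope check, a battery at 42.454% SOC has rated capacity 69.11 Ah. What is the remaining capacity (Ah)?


remaining = SOC / 100 * total = 42.454 / 100 * 69.11 = 29.34 Ah

29.34 Ah


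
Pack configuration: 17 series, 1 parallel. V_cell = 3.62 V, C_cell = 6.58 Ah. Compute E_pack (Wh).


E = Ns * Vcell * Np * Ccell = 17 * 3.62 * 1 * 6.58 = 404.9 Wh

404.9 Wh


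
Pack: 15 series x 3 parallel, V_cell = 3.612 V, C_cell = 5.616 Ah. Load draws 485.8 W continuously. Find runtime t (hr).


Step 1: E_pack = Ns * V_cell * Np * C_cell = 15 * 3.612 * 3 * 5.616 = 912.82 Wh
Step 2: t = E_pack / P = 912.82 / 485.8 = 1.879 hr

1.879 hr


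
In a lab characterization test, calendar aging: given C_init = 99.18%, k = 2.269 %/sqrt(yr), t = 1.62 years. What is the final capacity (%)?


Step 1: sqrt(1.62 yr) = 1.2728
Step 2: drop = 2.269 * 1.2728 = 2.888
Step 3: C_final = 99.18 - 2.888 = 96.29%

96.29%


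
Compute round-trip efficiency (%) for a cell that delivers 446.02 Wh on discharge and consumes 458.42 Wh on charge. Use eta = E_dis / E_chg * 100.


eta_e = E_dis / E_chg * 100 = 446.02 / 458.42 * 100 = 97.30%

97.30%


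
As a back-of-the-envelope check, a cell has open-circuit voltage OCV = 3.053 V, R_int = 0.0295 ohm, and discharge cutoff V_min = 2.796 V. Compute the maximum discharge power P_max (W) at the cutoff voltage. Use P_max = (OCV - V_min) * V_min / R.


P_max = (OCV - V_min) * V_min / R = (3.053 - 2.796) * 2.796 / 0.0295 = 0.257 * 2.796 / 0.0295 = 24.36 W

24.36 W


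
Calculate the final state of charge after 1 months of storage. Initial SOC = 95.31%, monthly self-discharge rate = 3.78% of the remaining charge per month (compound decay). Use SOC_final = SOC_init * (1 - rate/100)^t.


Monthly retention factor = 1 - 3.78/100 = 0.9622
Over 1 months: factor^1 = 0.9622
SOC_final = 95.31 * 0.9622 = 91.71%

91.71%


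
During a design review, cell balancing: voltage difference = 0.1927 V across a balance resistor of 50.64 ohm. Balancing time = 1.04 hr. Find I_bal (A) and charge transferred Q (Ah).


I_bal = dV / R = 0.1927 / 50.64 = 0.0038053 A
Q = I_bal * t = 0.0038053 * 1.04 = 0.003958 Ah

I=0.0038053 A, Q=0.003958 Ah


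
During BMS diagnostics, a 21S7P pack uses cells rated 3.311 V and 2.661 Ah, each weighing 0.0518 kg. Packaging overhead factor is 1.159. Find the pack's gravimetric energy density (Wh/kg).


Step 1: V_pack = 21 * 3.311 = 69.531 V
Step 2: C_pack = 7 * 2.661 = 18.627 Ah
Step 3: E_pack = V_pack * C_pack = 69.531 * 18.627 = 1295.2 Wh
Step 4: m_pack = 21 * 7 * 0.0518 * 1.159 = 8.8253 kg
Step 5: ED = E_pack / m_pack = 1295.2 / 8.8253 = 146.8 Wh/kg

146.8 Wh/kg


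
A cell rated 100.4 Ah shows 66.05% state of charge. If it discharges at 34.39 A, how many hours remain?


Step 1: remaining = SOC/100 * C_total = 66.05/100 * 100.4 = 66.314 Ah
Step 2: t = remaining / I = 66.314 / 34.39 = 1.928 hr

1.928 hr


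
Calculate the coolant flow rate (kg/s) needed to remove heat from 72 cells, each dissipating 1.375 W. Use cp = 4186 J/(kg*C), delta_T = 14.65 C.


Step 1: Total heat Q = 72 * 1.375 W = 99 W
Step 2: denom = cp * dT = 4186 * 14.65 = 61325
Step 3: m_dot = 99 / 61325 = 0.001614 kg/s

0.001614 kg/s


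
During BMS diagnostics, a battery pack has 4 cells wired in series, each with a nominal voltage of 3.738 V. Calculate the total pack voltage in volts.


V_pack = n * V_cell = 4 * 3.738 = 14.952 V

14.952 V


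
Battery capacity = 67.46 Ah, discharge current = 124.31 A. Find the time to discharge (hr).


Runtime = 67.46 Ah / 124.31 A = 0.5427 hr

0.5427 hr


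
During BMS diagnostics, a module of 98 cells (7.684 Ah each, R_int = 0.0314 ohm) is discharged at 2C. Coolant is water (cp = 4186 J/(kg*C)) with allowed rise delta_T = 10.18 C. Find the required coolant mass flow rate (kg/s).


Step 1: I = 2 * 7.684 = 15.368 A
Step 2: Q_cell = I^2 * R = 15.368^2 * 0.0314 = 7.4159 W
Step 3: Q_total = 98 * 7.4159 = 726.76 W
Step 4: m_dot = Q_total / (cp * dT) = 726.76 / (4186 * 10.18) = 0.01705 kg/s

0.01705 kg/s


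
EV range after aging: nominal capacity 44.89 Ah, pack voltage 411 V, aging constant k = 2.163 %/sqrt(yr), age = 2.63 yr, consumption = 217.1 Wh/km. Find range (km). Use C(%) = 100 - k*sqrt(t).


Step 1: capacity retention = 100 - 2.163 * sqrt(2.63) = 100 - 2.163 * 1.6217 = 96.492%
Step 2: C_now = 44.89 * 96.492/100 = 43.315 Ah
Step 3: E_pack = V * C_now = 411 * 43.315 = 17802 Wh
Step 4: range = E_pack / consumption = 17802 / 217.1 = 82.00 km

82.00 km


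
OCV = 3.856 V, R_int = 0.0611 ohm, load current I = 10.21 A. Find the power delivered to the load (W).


Step 1: V_terminal = OCV - I*R = 3.856 - 10.21 * 0.0611 = 3.2322 V
Step 2: P_out = V_terminal * I = 3.2322 * 10.21 = 33.00 W

33.00 W


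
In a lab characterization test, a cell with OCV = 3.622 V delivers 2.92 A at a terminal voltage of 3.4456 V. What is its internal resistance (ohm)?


R = (OCV - V) / I = (3.622 - 3.4456) / 2.92 = 0.06041 ohm

0.06041 ohm


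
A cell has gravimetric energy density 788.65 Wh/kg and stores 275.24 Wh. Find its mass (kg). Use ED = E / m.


m = E / ED = 275.24 / 788.65 = 0.3490 kg

0.3490 kg


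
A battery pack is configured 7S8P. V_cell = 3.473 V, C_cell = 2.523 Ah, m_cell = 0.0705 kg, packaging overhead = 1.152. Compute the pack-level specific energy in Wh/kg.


Step 1: V_pack = 7 * 3.473 = 24.311 V
Step 2: C_pack = 8 * 2.523 = 20.184 Ah
Step 3: E_pack = V_pack * C_pack = 24.311 * 20.184 = 490.69 Wh
Step 4: m_pack = 7 * 8 * 0.0705 * 1.152 = 4.5481 kg
Step 5: ED = E_pack / m_pack = 490.69 / 4.5481 = 107.9 Wh/kg

107.9 Wh/kg


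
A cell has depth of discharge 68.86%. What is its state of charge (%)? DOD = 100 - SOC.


SOC = 100 - DOD = 100 - 68.86 = 31.14%

31.14%


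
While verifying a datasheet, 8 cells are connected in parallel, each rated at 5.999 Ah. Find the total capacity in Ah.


C_total = 8 * 5.999 = 47.992 Ah

47.992 Ah


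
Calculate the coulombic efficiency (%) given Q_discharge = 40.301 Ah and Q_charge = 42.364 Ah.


Coulombic efficiency = 40.301/42.364 * 100% = 95.13%

95.13%


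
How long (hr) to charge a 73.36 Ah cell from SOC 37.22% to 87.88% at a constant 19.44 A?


delta_Ah = 73.36 * (87.88 - 37.22) / 100 = 37.164 Ah
t = delta_Ah / I = 37.164 / 19.44 = 1.912 hr

1.912 hr


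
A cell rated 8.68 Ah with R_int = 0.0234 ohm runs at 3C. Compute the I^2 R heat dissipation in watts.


Step 1: I = C_rate * capacity = 3 * 8.68 = 26.04 A
Step 2: Q = I^2 * R = 26.04^2 * 0.0234 = 678.08 * 0.0234 = 15.87 W

15.87 W


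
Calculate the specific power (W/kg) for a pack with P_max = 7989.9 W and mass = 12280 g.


Convert: m = 12280 g = 12.28 kg
SP = P / m = 7989.9 / 12.28 = 650.6 W/kg

650.6 W/kg


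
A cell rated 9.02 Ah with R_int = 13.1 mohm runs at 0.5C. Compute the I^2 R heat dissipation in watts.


Convert: R = 13.1 mohm = 0.0131 ohm
Step 1: I = C_rate * capacity = 0.5 * 9.02 = 4.51 A
Step 2: Q = I^2 * R = 4.51^2 * 0.0131 = 20.34 * 0.0131 = 0.2665 W

0.2665 W


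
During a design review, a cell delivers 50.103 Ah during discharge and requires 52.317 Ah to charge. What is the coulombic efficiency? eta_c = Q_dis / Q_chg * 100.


eta_c = Q_dis / Q_chg * 100 = 50.103 / 52.317 * 100 = 95.77%

95.77%


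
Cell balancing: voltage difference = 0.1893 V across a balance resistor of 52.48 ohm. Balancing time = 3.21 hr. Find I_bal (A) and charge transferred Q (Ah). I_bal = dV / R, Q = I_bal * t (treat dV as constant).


First, Ohm's law: I_bal = 0.1893 V / 52.48 ohm = 0.0036071 A
Then Q = I * t = 0.0036071 A * 3.21 hr = 0.01158 Ah

I=0.0036071 A, Q=0.01158 Ah


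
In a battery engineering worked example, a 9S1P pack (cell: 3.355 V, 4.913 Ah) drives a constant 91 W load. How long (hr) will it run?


Step 1: E_pack = Ns * V_cell * Np * C_cell = 9 * 3.355 * 1 * 4.913 = 148.35 Wh
Step 2: t = E_pack / P = 148.35 / 91 = 1.630 hr

1.630 hr


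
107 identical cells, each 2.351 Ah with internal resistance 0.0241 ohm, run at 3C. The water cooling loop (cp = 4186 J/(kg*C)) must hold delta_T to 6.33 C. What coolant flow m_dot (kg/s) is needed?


Step 1: I = 3 * 2.351 = 7.053 A
Step 2: Q_cell = I^2 * R = 7.053^2 * 0.0241 = 1.1988 W
Step 3: Q_total = 107 * 1.1988 = 128.27 W
Step 4: m_dot = Q_total / (cp * dT) = 128.27 / (4186 * 6.33) = 0.004841 kg/s

0.004841 kg/s


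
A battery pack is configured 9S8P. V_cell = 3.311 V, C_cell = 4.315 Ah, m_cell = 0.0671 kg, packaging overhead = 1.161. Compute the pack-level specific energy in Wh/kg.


Step 1: V_pack = 9 * 3.311 = 29.799 V
Step 2: C_pack = 8 * 4.315 = 34.52 Ah
Step 3: E_pack = V_pack * C_pack = 29.799 * 34.52 = 1028.7 Wh
Step 4: m_pack = 9 * 8 * 0.0671 * 1.161 = 5.609 kg
Step 5: ED = E_pack / m_pack = 1028.7 / 5.609 = 183.4 Wh/kg

183.4 Wh/kg


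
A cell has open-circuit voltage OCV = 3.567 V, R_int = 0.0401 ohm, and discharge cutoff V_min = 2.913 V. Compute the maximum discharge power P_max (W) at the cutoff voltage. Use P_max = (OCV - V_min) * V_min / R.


dV = OCV - V_min = 0.654 V (so I_max = dV / R)
P_max = dV * V_min / R = 0.654 * 2.913 / 0.0401 = 47.51 W

47.51 W


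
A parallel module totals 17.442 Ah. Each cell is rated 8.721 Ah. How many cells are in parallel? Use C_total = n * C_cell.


n = C_total / C_cell = 17.442 / 8.721 = 2

2


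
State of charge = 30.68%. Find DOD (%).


DOD = 100 - SOC = 100 - 30.68 = 69.32%

69.32%


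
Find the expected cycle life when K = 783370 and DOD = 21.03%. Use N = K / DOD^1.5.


Step 1: DOD^1.5 = 21.03^1.5 = 96.44
Step 2: N = 783370 / 96.44 = 8123 cycles

8123 cycles


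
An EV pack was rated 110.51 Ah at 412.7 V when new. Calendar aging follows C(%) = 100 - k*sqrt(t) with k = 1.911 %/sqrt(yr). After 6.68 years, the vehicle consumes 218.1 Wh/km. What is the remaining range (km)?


Step 1: capacity retention = 100 - 1.911 * sqrt(6.68) = 100 - 1.911 * 2.5846 = 95.061%
Step 2: C_now = 110.51 * 95.061/100 = 105.05 Ah
Step 3: E_pack = V * C_now = 412.7 * 105.05 = 43354 Wh
Step 4: range = E_pack / consumption = 43354 / 218.1 = 198.8 km

198.8 km


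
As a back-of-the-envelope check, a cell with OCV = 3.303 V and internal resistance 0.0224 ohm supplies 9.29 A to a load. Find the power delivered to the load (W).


Step 1: V_terminal = OCV - I*R = 3.303 - 9.29 * 0.0224 = 3.0949 V
Step 2: P_out = V_terminal * I = 3.0949 * 9.29 = 28.75 W

28.75 W


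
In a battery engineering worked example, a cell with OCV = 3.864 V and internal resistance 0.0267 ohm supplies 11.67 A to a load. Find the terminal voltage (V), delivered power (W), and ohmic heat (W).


Step 1: V_terminal = OCV - I*R = 3.864 - 11.67 * 0.0267 = 3.5524 V
Step 2: P_out = V_terminal * I = 3.5524 * 11.67 = 41.46 W
Step 3: Q = I^2 * R = 11.67^2 * 0.0267 = 3.636 W

V=3.5524 V, P=41.46 W, Q=3.636 W


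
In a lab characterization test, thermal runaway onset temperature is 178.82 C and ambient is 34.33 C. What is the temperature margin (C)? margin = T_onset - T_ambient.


Safety margin = 178.82 C - 34.33 C = 144.49 C

144.49 C


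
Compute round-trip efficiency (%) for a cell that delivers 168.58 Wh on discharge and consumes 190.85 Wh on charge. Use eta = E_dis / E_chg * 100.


eta_e = E_dis / E_chg * 100 = 168.58 / 190.85 * 100 = 88.33%

88.33%


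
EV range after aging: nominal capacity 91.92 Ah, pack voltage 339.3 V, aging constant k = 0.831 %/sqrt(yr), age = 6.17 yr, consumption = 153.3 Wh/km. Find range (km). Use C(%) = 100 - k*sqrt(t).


Step 1: capacity retention = 100 - 0.831 * sqrt(6.17) = 100 - 0.831 * 2.4839 = 97.936%
Step 2: C_now = 91.92 * 97.936/100 = 90.023 Ah
Step 3: E_pack = V * C_now = 339.3 * 90.023 = 30545 Wh
Step 4: range = E_pack / consumption = 30545 / 153.3 = 199.2 km

199.2 km


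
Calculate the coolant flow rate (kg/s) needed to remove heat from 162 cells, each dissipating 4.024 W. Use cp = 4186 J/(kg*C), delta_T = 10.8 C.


Q_total = 162 * 4.024 = 651.89 W
m_dot = Q_total / (cp * dT) = 651.89 / (4186 * 10.8) = 0.01442 kg/s

0.01442 kg/s


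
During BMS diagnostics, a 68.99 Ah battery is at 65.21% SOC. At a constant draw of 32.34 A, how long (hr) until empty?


Step 1: remaining = SOC/100 * C_total = 65.21/100 * 68.99 = 44.988 Ah
Step 2: t = remaining / I = 44.988 / 32.34 = 1.391 hr

1.391 hr


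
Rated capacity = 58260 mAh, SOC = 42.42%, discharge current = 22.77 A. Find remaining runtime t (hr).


Convert: C_total = 58260 mAh = 58.26 Ah
Step 1: remaining = SOC/100 * C_total = 42.42/100 * 58.26 = 24.714 Ah
Step 2: t = remaining / I = 24.714 / 22.77 = 1.085 hr

1.085 hr


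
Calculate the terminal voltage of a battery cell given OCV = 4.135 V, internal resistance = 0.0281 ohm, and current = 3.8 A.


IR drop = 3.8 * 0.0281 = 0.10678 V
V = 4.135 - 0.10678 = 4.028 V

4.028 V


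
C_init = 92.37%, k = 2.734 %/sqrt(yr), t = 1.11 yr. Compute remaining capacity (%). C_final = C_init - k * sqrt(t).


Step 1: sqrt(1.11 yr) = 1.0536
Step 2: drop = 2.734 * 1.0536 = 2.8805
Step 3: C_final = 92.37 - 2.8805 = 89.49%

89.49%


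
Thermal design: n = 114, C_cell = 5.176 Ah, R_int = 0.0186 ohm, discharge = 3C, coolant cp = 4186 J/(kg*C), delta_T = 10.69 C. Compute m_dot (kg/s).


Step 1: I = 3 * 5.176 = 15.528 A
Step 2: Q_cell = I^2 * R = 15.528^2 * 0.0186 = 4.4848 W
Step 3: Q_total = 114 * 4.4848 = 511.27 W
Step 4: m_dot = Q_total / (cp * dT) = 511.27 / (4186 * 10.69) = 0.01143 kg/s

0.01143 kg/s


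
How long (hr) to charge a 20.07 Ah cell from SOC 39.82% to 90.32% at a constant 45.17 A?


Step 1: dSOC = 90.32% - 39.82% = 50.5%
Step 2: delta_Ah = 20.07 * 50.5 / 100 = 10.135 Ah
Step 3: t = 10.135 / 45.17 = 0.2244 hr

0.2244 hr


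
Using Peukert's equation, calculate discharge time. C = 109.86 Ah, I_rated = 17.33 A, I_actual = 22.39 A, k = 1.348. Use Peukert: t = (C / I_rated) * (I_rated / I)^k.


Step 1: t_rated = C / I_rated = 109.86 / 17.33 = 6.3393 hr
Step 2: ratio = 17.33 / 22.39 = 0.77401
Step 3: ratio^k = 0.77401^1.348 = 0.708
Step 4: t = t_rated * ratio^k = 6.3393 * 0.708 = 4.488 hr

4.488 hr


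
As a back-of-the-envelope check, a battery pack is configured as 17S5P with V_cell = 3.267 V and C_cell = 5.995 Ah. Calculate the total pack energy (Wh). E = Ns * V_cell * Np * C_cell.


E = Ns * Vcell * Np * Ccell = 17 * 3.267 * 5 * 5.995 = 1665 Wh

1665 Wh


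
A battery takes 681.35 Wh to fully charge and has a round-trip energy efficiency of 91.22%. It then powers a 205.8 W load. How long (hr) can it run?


Step 1: E_discharge = eta/100 * E_charge = 91.22/100 * 681.35 = 621.53 Wh
Step 2: t = E_discharge / P = 621.53 / 205.8 = 3.020 hr

3.020 hr


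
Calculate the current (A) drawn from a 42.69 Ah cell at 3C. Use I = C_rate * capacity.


I = C_rate * capacity = 3 * 42.69 = 128.07 A

128.07 A


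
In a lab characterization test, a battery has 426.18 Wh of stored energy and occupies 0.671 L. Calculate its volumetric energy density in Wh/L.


ED = E / V = 426.18 / 0.671 = 635.1 Wh/L

635.1 Wh/L


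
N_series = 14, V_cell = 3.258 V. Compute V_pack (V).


With 14 cells in series at 3.258 V each, V_pack = 45.612 V

45.612 V


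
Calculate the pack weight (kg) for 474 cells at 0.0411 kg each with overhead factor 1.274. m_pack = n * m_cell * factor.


Cell mass sum = 474 * 0.0411 = 19.481 kg
With overhead 1.274: m_pack = 19.481 * 1.274 = 24.82 kg

24.82 kg


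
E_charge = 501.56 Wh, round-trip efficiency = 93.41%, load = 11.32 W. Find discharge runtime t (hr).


Step 1: E_discharge = eta/100 * E_charge = 93.41/100 * 501.56 = 468.51 Wh
Step 2: t = E_discharge / P = 468.51 / 11.32 = 41.39 hr

41.39 hr


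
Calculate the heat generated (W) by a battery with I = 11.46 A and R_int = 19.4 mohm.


Convert: R = 19.4 mohm = 0.0194 ohm
I^2 = 131.33
Q = 131.33 * 0.0194 = 2.548 W

2.548 W


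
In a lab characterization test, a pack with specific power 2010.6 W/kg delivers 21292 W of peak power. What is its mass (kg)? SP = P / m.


m = P / SP = 21292 / 2010.6 = 10.59 kg

10.59 kg


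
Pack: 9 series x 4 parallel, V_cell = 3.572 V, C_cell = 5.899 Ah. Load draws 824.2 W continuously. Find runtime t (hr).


Step 1: E_pack = Ns * V_cell * Np * C_cell = 9 * 3.572 * 4 * 5.899 = 758.56 Wh
Step 2: t = E_pack / P = 758.56 / 824.2 = 0.9204 hr

0.9204 hr


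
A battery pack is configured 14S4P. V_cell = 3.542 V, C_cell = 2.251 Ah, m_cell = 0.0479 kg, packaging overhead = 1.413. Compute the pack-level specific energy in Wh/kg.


Step 1: V_pack = 14 * 3.542 = 49.588 V
Step 2: C_pack = 4 * 2.251 = 9.004 Ah
Step 3: E_pack = V_pack * C_pack = 49.588 * 9.004 = 446.49 Wh
Step 4: m_pack = 14 * 4 * 0.0479 * 1.413 = 3.7902 kg
Step 5: ED = E_pack / m_pack = 446.49 / 3.7902 = 117.8 Wh/kg

117.8 Wh/kg


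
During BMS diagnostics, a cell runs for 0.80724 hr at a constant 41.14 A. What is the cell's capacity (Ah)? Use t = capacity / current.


C = I * t = 41.14 * 0.80724 = 33.21 Ah

33.21 Ah


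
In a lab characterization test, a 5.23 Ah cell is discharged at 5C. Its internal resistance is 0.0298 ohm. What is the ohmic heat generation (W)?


Step 1: I = C_rate * capacity = 5 * 5.23 = 26.15 A
Step 2: Q = I^2 * R = 26.15^2 * 0.0298 = 683.82 * 0.0298 = 20.38 W

20.38 W


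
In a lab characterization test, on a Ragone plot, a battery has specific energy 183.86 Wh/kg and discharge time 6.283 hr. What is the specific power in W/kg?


P_specific = E / t = 183.86 / 6.283 = 29.26 W/kg

29.26 W/kg


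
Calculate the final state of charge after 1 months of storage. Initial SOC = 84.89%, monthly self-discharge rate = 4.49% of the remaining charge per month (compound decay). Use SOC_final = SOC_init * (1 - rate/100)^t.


Monthly retention factor = 1 - 4.49/100 = 0.9551
Over 1 months: factor^1 = 0.9551
SOC_final = 84.89 * 0.9551 = 81.08%

81.08%


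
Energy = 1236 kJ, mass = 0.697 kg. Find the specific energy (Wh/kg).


Convert: E = 1236 kJ = 343.33 Wh
ED = E / m = 343.33 / 0.697 = 492.6 Wh/kg

492.6 Wh/kg


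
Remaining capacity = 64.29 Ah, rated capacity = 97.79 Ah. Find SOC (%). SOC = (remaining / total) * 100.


SOC = (remaining / total) * 100 = (64.29 / 97.79) * 100 = 65.74%

65.74%


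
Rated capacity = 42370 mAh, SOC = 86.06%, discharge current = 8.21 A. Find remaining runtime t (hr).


Convert: C_total = 42370 mAh = 42.37 Ah
Step 1: remaining = SOC/100 * C_total = 86.06/100 * 42.37 = 36.464 Ah
Step 2: t = remaining / I = 36.464 / 8.21 = 4.441 hr

4.441 hr


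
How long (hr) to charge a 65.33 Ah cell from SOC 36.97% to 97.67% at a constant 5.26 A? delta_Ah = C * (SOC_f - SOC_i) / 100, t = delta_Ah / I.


delta_Ah = 65.33 * (97.67 - 36.97) / 100 = 39.655 Ah
t = delta_Ah / I = 39.655 / 5.26 = 7.539 hr

7.539 hr


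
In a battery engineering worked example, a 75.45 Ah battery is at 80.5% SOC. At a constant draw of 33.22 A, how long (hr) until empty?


Step 1: remaining = SOC/100 * C_total = 80.5/100 * 75.45 = 60.737 Ah
Step 2: t = remaining / I = 60.737 / 33.22 = 1.828 hr

1.828 hr


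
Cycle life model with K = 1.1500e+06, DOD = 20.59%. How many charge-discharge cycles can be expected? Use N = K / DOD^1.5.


DOD^1.5 = 93.43
N = K / DOD^1.5 = 1.1500e+06 / 93.43 = 12310

12310 cycles


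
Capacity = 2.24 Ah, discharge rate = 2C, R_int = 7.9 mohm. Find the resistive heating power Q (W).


Convert: R = 7.9 mohm = 0.0079 ohm
Step 1: I = C_rate * capacity = 2 * 2.24 = 4.48 A
Step 2: Q = I^2 * R = 4.48^2 * 0.0079 = 20.07 * 0.0079 = 0.1586 W

0.1586 W


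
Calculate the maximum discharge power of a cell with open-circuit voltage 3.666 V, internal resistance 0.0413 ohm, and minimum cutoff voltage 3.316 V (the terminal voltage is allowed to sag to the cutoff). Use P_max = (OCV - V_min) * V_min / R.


P_max = (OCV - V_min) * V_min / R = (3.666 - 3.316) * 3.316 / 0.0413 = 0.35 * 3.316 / 0.0413 = 28.10 W

28.10 W


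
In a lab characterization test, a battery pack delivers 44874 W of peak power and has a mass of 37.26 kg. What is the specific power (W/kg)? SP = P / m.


Specific power = 44874 W / 37.26 kg = 1204 W/kg

1204 W/kg


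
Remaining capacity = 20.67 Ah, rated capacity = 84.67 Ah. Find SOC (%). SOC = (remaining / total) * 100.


SOC% = 20.67 / 84.67 * 100 = 24.41%

24.41%


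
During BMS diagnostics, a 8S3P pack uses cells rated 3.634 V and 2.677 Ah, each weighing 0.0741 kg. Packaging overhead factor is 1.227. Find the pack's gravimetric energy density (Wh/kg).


Step 1: V_pack = 8 * 3.634 = 29.072 V
Step 2: C_pack = 3 * 2.677 = 8.031 Ah
Step 3: E_pack = V_pack * C_pack = 29.072 * 8.031 = 233.48 Wh
Step 4: m_pack = 8 * 3 * 0.0741 * 1.227 = 2.1821 kg
Step 5: ED = E_pack / m_pack = 233.48 / 2.1821 = 107.0 Wh/kg

107.0 Wh/kg


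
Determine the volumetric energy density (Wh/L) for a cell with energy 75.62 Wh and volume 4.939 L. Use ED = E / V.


ED = E / V = 75.62 / 4.939 = 15.31 Wh/L

15.31 Wh/L


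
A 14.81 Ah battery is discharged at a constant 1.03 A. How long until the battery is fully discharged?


t = capacity / current = 14.81 / 1.03 = 14.38 hr

14.38 hr


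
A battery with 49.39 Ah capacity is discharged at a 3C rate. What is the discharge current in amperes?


At 3C: I = 3 * 49.39 Ah = 148.17 A

148.17 A


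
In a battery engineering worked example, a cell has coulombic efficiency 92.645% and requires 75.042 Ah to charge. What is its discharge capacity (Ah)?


Q_dis = eta/100 * Q_chg = 92.645/100 * 75.042 = 69.52 Ah

69.52 Ah


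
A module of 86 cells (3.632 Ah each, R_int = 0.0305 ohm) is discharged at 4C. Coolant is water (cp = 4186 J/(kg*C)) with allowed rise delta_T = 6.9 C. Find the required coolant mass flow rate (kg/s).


Step 1: I = 4 * 3.632 = 14.528 A
Step 2: Q_cell = I^2 * R = 14.528^2 * 0.0305 = 6.4374 W
Step 3: Q_total = 86 * 6.4374 = 553.62 W
Step 4: m_dot = Q_total / (cp * dT) = 553.62 / (4186 * 6.9) = 0.01917 kg/s

0.01917 kg/s
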